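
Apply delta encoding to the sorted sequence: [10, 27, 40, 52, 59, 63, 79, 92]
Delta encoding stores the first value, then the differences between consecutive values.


First value: 10
Deltas:
  27 - 10 = 17
  40 - 27 = 13
  52 - 40 = 12
  59 - 52 = 7
  63 - 59 = 4
  79 - 63 = 16
  92 - 79 = 13


Delta encoded: [10, 17, 13, 12, 7, 4, 16, 13]


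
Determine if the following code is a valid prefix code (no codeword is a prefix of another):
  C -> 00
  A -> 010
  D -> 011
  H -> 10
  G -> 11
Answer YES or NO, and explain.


Checking each pair (does one codeword prefix another?):
  C='00' vs A='010': no prefix
  C='00' vs D='011': no prefix
  C='00' vs H='10': no prefix
  C='00' vs G='11': no prefix
  A='010' vs C='00': no prefix
  A='010' vs D='011': no prefix
  A='010' vs H='10': no prefix
  A='010' vs G='11': no prefix
  D='011' vs C='00': no prefix
  D='011' vs A='010': no prefix
  D='011' vs H='10': no prefix
  D='011' vs G='11': no prefix
  H='10' vs C='00': no prefix
  H='10' vs A='010': no prefix
  H='10' vs D='011': no prefix
  H='10' vs G='11': no prefix
  G='11' vs C='00': no prefix
  G='11' vs A='010': no prefix
  G='11' vs D='011': no prefix
  G='11' vs H='10': no prefix
No violation found over all pairs.

YES -- this is a valid prefix code. No codeword is a prefix of any other codeword.


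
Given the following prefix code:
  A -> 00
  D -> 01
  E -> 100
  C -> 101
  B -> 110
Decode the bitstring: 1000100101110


Decoding step by step:
Bits 100 -> E
Bits 01 -> D
Bits 00 -> A
Bits 101 -> C
Bits 110 -> B


Decoded message: EDACB


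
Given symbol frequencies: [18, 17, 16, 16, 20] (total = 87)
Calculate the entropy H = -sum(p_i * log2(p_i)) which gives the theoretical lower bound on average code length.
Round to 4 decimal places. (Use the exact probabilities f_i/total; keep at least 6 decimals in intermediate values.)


Per-symbol terms -p_i * log2(p_i) with p_i = f_i/87:
  p = 18/87 = 0.206897: log2(p) = -2.273018, -p*log2(p) = 0.470280
  p = 17/87 = 0.195402: log2(p) = -2.355481, -p*log2(p) = 0.460266
  p = 16/87 = 0.183908: log2(p) = -2.442943, -p*log2(p) = 0.449277
  p = 16/87 = 0.183908: log2(p) = -2.442943, -p*log2(p) = 0.449277
  p = 20/87 = 0.229885: log2(p) = -2.121015, -p*log2(p) = 0.487590
H = 0.470280 + 0.460266 + 0.449277 + 0.449277 + 0.487590 = 2.316690

H = 2.3167 bits/symbol


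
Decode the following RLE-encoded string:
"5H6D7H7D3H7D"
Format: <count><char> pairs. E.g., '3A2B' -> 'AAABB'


Expanding each <count><char> pair:
  5H -> 'HHHHH'
  6D -> 'DDDDDD'
  7H -> 'HHHHHHH'
  7D -> 'DDDDDDD'
  3H -> 'HHH'
  7D -> 'DDDDDDD'

Decoded = HHHHHDDDDDDHHHHHHHDDDDDDDHHHDDDDDDD


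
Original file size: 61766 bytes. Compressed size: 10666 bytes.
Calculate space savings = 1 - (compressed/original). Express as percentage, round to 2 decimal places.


ratio = compressed/original = 10666/61766 = 0.172684
savings = 1 - ratio = 1 - 0.172684 = 0.827316
as a percentage: 0.827316 * 100 = 82.73%

Space savings = 1 - 10666/61766 = 82.73%


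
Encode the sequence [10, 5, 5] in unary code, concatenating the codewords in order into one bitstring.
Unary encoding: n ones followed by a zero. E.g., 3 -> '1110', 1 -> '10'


Encode each number as n ones followed by a terminating 0:
  10 -> 11111111110 (11 bits)
  5 -> 111110 (6 bits)
  5 -> 111110 (6 bits)
Total length = 11 + 6 + 6 = 23 bits.

Unary([10, 5, 5]) = 11111111110111110111110 (23 bits)


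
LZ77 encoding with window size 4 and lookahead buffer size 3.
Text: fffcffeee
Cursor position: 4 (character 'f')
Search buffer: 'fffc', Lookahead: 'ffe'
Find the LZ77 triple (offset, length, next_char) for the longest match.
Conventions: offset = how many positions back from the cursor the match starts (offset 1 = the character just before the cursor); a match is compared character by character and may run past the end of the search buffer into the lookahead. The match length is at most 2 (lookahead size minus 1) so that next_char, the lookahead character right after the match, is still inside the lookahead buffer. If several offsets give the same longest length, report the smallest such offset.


Try each offset into the search buffer:
  offset=1 (pos 3, char 'c'): match length 0
  offset=2 (pos 2, char 'f'): match length 1
  offset=3 (pos 1, char 'f'): match length 2
  offset=4 (pos 0, char 'f'): match length 2
Longest match has length 2, found at offsets 3, 4; take the smallest, offset 3.
next_char = character at position 4 + 2 = 6 -> 'e'

Best match: offset=3, length=2 (matching 'ff' starting at position 1)
LZ77 triple: (3, 2, 'e')


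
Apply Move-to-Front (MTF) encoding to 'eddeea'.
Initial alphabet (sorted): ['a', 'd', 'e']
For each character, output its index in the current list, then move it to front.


MTF encoding:
'e': index 2 in ['a', 'd', 'e'] -> ['e', 'a', 'd']
'd': index 2 in ['e', 'a', 'd'] -> ['d', 'e', 'a']
'd': index 0 in ['d', 'e', 'a'] -> ['d', 'e', 'a']
'e': index 1 in ['d', 'e', 'a'] -> ['e', 'd', 'a']
'e': index 0 in ['e', 'd', 'a'] -> ['e', 'd', 'a']
'a': index 2 in ['e', 'd', 'a'] -> ['a', 'e', 'd']


Output: [2, 2, 0, 1, 0, 2]


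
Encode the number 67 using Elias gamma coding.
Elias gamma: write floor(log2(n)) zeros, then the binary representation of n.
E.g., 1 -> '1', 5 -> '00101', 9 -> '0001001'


num_bits = floor(log2(67)) + 1 = 7
leading_zeros = num_bits - 1 = 6
binary(67) = 1000011

Elias gamma(67) = '000000' + '1000011' = 0000001000011 (13 bits)


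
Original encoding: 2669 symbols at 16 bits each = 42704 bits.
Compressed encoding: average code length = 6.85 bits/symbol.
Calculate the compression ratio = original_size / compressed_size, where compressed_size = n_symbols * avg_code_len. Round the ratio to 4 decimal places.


original_size = n_symbols * orig_bits = 2669 * 16 = 42704 bits
compressed_size = n_symbols * avg_code_len = 2669 * 6.85 = 18282.65 bits
ratio = original_size / compressed_size = 42704 / 18282.65 = 2.3358

Compression ratio = 2.3358


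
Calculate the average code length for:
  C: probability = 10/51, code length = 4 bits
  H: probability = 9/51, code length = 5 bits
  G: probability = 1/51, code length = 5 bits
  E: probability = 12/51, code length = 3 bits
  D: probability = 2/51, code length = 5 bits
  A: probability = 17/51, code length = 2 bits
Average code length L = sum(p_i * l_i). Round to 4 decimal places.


Weighted contributions p_i * l_i:
  C: (10/51) * 4 = 40/51
  H: (9/51) * 5 = 45/51
  G: (1/51) * 5 = 5/51
  E: (12/51) * 3 = 36/51
  D: (2/51) * 5 = 10/51
  A: (17/51) * 2 = 34/51
Sum = (40 + 45 + 5 + 36 + 10 + 34)/51 = 170/51

L = 170/51 = 3.3333 bits/symbol


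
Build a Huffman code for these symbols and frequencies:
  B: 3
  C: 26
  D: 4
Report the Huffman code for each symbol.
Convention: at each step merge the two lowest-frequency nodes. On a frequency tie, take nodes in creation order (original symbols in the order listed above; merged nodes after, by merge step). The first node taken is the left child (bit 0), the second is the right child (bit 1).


Huffman tree construction:
Step 1: Merge B(3) + D(4) = 7
Step 2: Merge (B+D)(7) + C(26) = 33
Read each symbol's code off the tree from the root (left child = 0, right child = 1).

Codes:
  B: 00 (length 2)
  C: 1 (length 1)
  D: 01 (length 2)
Average code length: 40/33 = 1.2121 bits/symbol


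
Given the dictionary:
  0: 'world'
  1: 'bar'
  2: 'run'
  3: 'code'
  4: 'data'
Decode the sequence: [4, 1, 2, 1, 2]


Look up each index in the dictionary:
  4 -> 'data'
  1 -> 'bar'
  2 -> 'run'
  1 -> 'bar'
  2 -> 'run'

Decoded: "data bar run bar run"


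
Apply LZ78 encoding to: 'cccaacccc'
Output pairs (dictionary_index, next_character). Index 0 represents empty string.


LZ78 encoding steps:
Dictionary: {0: ''}
Step 1: w='' (idx 0), next='c' -> output (0, 'c'), add 'c' as idx 1
Step 2: w='c' (idx 1), next='c' -> output (1, 'c'), add 'cc' as idx 2
Step 3: w='' (idx 0), next='a' -> output (0, 'a'), add 'a' as idx 3
Step 4: w='a' (idx 3), next='c' -> output (3, 'c'), add 'ac' as idx 4
Step 5: w='cc' (idx 2), next='c' -> output (2, 'c'), add 'ccc' as idx 5


Encoded: [(0, 'c'), (1, 'c'), (0, 'a'), (3, 'c'), (2, 'c')]


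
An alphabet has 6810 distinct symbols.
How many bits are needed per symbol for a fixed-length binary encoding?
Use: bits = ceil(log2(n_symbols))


log2(6810) = 12.7334
Bracket: 2^12 = 4096 < 6810 <= 2^13 = 8192
So ceil(log2(6810)) = 13

bits = ceil(log2(6810)) = ceil(12.7334) = 13 bits


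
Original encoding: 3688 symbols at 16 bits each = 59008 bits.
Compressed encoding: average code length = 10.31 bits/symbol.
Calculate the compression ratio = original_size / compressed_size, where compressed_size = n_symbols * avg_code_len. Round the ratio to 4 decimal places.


original_size = n_symbols * orig_bits = 3688 * 16 = 59008 bits
compressed_size = n_symbols * avg_code_len = 3688 * 10.31 = 38023.28 bits
ratio = original_size / compressed_size = 59008 / 38023.28 = 1.5519

Compression ratio = 1.5519


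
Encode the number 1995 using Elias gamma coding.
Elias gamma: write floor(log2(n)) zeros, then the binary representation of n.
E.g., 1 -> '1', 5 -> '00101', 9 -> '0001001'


num_bits = floor(log2(1995)) + 1 = 11
leading_zeros = num_bits - 1 = 10
binary(1995) = 11111001011

Elias gamma(1995) = '0000000000' + '11111001011' = 000000000011111001011 (21 bits)


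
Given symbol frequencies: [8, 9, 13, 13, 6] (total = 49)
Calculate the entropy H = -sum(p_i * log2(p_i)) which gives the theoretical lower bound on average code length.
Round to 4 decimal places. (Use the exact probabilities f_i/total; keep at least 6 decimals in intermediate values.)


Per-symbol terms -p_i * log2(p_i) with p_i = f_i/49:
  p = 8/49 = 0.163265: log2(p) = -2.614710, -p*log2(p) = 0.426891
  p = 9/49 = 0.183673: log2(p) = -2.444785, -p*log2(p) = 0.449042
  p = 13/49 = 0.265306: log2(p) = -1.914270, -p*log2(p) = 0.507868
  p = 13/49 = 0.265306: log2(p) = -1.914270, -p*log2(p) = 0.507868
  p = 6/49 = 0.122449: log2(p) = -3.029747, -p*log2(p) = 0.370989
H = 0.426891 + 0.449042 + 0.507868 + 0.507868 + 0.370989 = 2.262658

H = 2.2627 bits/symbol


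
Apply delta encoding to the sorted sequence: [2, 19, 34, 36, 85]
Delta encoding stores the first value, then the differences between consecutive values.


First value: 2
Deltas:
  19 - 2 = 17
  34 - 19 = 15
  36 - 34 = 2
  85 - 36 = 49


Delta encoded: [2, 17, 15, 2, 49]


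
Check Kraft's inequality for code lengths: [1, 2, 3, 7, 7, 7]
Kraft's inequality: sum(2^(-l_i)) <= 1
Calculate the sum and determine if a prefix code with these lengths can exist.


Sum = 2^(-1) + 2^(-2) + 2^(-3) + 2^(-7) + 2^(-7) + 2^(-7)
    = 0.5 + 0.25 + 0.125 + 0.0078125 + 0.0078125 + 0.0078125
    = 115/128 = 0.8984375
Since 0.8984375 <= 1, Kraft's inequality IS satisfied.
A prefix code with these lengths CAN exist.

Kraft sum = 0.8984375. Satisfied.


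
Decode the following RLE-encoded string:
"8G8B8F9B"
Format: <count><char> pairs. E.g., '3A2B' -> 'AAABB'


Expanding each <count><char> pair:
  8G -> 'GGGGGGGG'
  8B -> 'BBBBBBBB'
  8F -> 'FFFFFFFF'
  9B -> 'BBBBBBBBB'

Decoded = GGGGGGGGBBBBBBBBFFFFFFFFBBBBBBBBB


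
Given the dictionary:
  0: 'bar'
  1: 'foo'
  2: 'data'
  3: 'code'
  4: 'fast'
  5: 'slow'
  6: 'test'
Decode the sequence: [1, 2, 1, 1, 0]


Look up each index in the dictionary:
  1 -> 'foo'
  2 -> 'data'
  1 -> 'foo'
  1 -> 'foo'
  0 -> 'bar'

Decoded: "foo data foo foo bar"


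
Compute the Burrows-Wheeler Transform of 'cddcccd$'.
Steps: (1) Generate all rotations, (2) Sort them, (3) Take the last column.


Rotations (sorted):
  0: $cddcccd -> last char: d
  1: cccd$cdd -> last char: d
  2: ccd$cddc -> last char: c
  3: cd$cddcc -> last char: c
  4: cddcccd$ -> last char: $
  5: d$cddccc -> last char: c
  6: dcccd$cd -> last char: d
  7: ddcccd$c -> last char: c


BWT = ddcc$cdc


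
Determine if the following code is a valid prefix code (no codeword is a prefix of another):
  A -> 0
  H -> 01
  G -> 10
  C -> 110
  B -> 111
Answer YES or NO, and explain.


Checking each pair (does one codeword prefix another?):
  A='0' vs H='01': prefix -- VIOLATION

NO -- this is NOT a valid prefix code. A (0) is a prefix of H (01).


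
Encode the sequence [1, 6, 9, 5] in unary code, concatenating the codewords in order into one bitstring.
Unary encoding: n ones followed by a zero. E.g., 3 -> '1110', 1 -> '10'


Encode each number as n ones followed by a terminating 0:
  1 -> 10 (2 bits)
  6 -> 1111110 (7 bits)
  9 -> 1111111110 (10 bits)
  5 -> 111110 (6 bits)
Total length = 2 + 7 + 10 + 6 = 25 bits.

Unary([1, 6, 9, 5]) = 1011111101111111110111110 (25 bits)


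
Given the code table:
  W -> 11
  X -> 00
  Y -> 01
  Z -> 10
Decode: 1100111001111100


Decoding:
11 -> W
00 -> X
11 -> W
10 -> Z
01 -> Y
11 -> W
11 -> W
00 -> X


Result: WXWZYWWX


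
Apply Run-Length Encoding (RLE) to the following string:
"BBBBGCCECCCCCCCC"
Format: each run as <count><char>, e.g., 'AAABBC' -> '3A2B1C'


Scanning runs left to right:
  i=0: run of 'B' x 4 -> '4B'
  i=4: run of 'G' x 1 -> '1G'
  i=5: run of 'C' x 2 -> '2C'
  i=7: run of 'E' x 1 -> '1E'
  i=8: run of 'C' x 8 -> '8C'

RLE = 4B1G2C1E8C


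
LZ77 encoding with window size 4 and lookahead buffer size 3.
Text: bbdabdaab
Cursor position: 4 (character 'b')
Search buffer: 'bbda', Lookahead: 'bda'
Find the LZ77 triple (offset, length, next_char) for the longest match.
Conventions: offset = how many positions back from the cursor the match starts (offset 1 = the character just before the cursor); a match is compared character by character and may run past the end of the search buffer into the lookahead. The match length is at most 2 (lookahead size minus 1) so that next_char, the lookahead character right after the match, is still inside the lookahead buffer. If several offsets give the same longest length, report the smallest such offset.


Try each offset into the search buffer:
  offset=1 (pos 3, char 'a'): match length 0
  offset=2 (pos 2, char 'd'): match length 0
  offset=3 (pos 1, char 'b'): match length 2
  offset=4 (pos 0, char 'b'): match length 1
Longest match has length 2 at offset 3.
next_char = character at position 4 + 2 = 6 -> 'a'

Best match: offset=3, length=2 (matching 'bd' starting at position 1)
LZ77 triple: (3, 2, 'a')


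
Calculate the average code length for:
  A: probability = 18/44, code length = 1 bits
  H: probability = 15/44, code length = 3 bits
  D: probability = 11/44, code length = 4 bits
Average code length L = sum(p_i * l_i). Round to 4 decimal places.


Weighted contributions p_i * l_i:
  A: (18/44) * 1 = 18/44
  H: (15/44) * 3 = 45/44
  D: (11/44) * 4 = 44/44
Sum = (18 + 45 + 44)/44 = 107/44

L = 107/44 = 2.4318 bits/symbol


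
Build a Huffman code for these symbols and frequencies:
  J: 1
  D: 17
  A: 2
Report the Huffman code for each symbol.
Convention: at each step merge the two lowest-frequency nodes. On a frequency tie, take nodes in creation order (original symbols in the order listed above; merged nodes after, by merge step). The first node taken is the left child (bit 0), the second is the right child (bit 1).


Huffman tree construction:
Step 1: Merge J(1) + A(2) = 3
Step 2: Merge (J+A)(3) + D(17) = 20
Read each symbol's code off the tree from the root (left child = 0, right child = 1).

Codes:
  J: 00 (length 2)
  D: 1 (length 1)
  A: 01 (length 2)
Average code length: 23/20 = 1.1500 bits/symbol


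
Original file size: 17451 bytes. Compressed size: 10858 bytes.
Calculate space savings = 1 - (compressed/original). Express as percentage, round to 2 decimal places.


ratio = compressed/original = 10858/17451 = 0.622199
savings = 1 - ratio = 1 - 0.622199 = 0.377801
as a percentage: 0.377801 * 100 = 37.78%

Space savings = 1 - 10858/17451 = 37.78%


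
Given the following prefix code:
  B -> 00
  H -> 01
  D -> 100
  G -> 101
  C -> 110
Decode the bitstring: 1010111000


Decoding step by step:
Bits 101 -> G
Bits 01 -> H
Bits 110 -> C
Bits 00 -> B


Decoded message: GHCB


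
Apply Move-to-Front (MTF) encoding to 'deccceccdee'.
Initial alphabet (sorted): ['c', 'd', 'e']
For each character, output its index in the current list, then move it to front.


MTF encoding:
'd': index 1 in ['c', 'd', 'e'] -> ['d', 'c', 'e']
'e': index 2 in ['d', 'c', 'e'] -> ['e', 'd', 'c']
'c': index 2 in ['e', 'd', 'c'] -> ['c', 'e', 'd']
'c': index 0 in ['c', 'e', 'd'] -> ['c', 'e', 'd']
'c': index 0 in ['c', 'e', 'd'] -> ['c', 'e', 'd']
'e': index 1 in ['c', 'e', 'd'] -> ['e', 'c', 'd']
'c': index 1 in ['e', 'c', 'd'] -> ['c', 'e', 'd']
'c': index 0 in ['c', 'e', 'd'] -> ['c', 'e', 'd']
'd': index 2 in ['c', 'e', 'd'] -> ['d', 'c', 'e']
'e': index 2 in ['d', 'c', 'e'] -> ['e', 'd', 'c']
'e': index 0 in ['e', 'd', 'c'] -> ['e', 'd', 'c']


Output: [1, 2, 2, 0, 0, 1, 1, 0, 2, 2, 0]


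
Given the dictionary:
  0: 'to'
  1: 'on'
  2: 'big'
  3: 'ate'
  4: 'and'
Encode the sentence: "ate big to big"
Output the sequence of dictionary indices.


Look up each word in the dictionary:
  'ate' -> 3
  'big' -> 2
  'to' -> 0
  'big' -> 2

Encoded: [3, 2, 0, 2]


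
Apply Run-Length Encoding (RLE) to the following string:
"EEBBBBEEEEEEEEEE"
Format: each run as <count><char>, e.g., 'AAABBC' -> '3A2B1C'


Scanning runs left to right:
  i=0: run of 'E' x 2 -> '2E'
  i=2: run of 'B' x 4 -> '4B'
  i=6: run of 'E' x 10 -> '10E'

RLE = 2E4B10E


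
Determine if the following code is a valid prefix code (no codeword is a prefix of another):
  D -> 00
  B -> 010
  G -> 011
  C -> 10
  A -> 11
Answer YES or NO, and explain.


Checking each pair (does one codeword prefix another?):
  D='00' vs B='010': no prefix
  D='00' vs G='011': no prefix
  D='00' vs C='10': no prefix
  D='00' vs A='11': no prefix
  B='010' vs D='00': no prefix
  B='010' vs G='011': no prefix
  B='010' vs C='10': no prefix
  B='010' vs A='11': no prefix
  G='011' vs D='00': no prefix
  G='011' vs B='010': no prefix
  G='011' vs C='10': no prefix
  G='011' vs A='11': no prefix
  C='10' vs D='00': no prefix
  C='10' vs B='010': no prefix
  C='10' vs G='011': no prefix
  C='10' vs A='11': no prefix
  A='11' vs D='00': no prefix
  A='11' vs B='010': no prefix
  A='11' vs G='011': no prefix
  A='11' vs C='10': no prefix
No violation found over all pairs.

YES -- this is a valid prefix code. No codeword is a prefix of any other codeword.


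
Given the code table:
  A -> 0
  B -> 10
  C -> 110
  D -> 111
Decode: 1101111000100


Decoding:
110 -> C
111 -> D
10 -> B
0 -> A
0 -> A
10 -> B
0 -> A


Result: CDBAABA


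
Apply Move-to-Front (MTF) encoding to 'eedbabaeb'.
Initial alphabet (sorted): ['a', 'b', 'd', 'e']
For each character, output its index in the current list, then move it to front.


MTF encoding:
'e': index 3 in ['a', 'b', 'd', 'e'] -> ['e', 'a', 'b', 'd']
'e': index 0 in ['e', 'a', 'b', 'd'] -> ['e', 'a', 'b', 'd']
'd': index 3 in ['e', 'a', 'b', 'd'] -> ['d', 'e', 'a', 'b']
'b': index 3 in ['d', 'e', 'a', 'b'] -> ['b', 'd', 'e', 'a']
'a': index 3 in ['b', 'd', 'e', 'a'] -> ['a', 'b', 'd', 'e']
'b': index 1 in ['a', 'b', 'd', 'e'] -> ['b', 'a', 'd', 'e']
'a': index 1 in ['b', 'a', 'd', 'e'] -> ['a', 'b', 'd', 'e']
'e': index 3 in ['a', 'b', 'd', 'e'] -> ['e', 'a', 'b', 'd']
'b': index 2 in ['e', 'a', 'b', 'd'] -> ['b', 'e', 'a', 'd']


Output: [3, 0, 3, 3, 3, 1, 1, 3, 2]


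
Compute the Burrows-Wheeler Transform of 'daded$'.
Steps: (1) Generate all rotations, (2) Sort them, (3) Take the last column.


Rotations (sorted):
  0: $daded -> last char: d
  1: aded$d -> last char: d
  2: d$dade -> last char: e
  3: daded$ -> last char: $
  4: ded$da -> last char: a
  5: ed$dad -> last char: d


BWT = dde$ad


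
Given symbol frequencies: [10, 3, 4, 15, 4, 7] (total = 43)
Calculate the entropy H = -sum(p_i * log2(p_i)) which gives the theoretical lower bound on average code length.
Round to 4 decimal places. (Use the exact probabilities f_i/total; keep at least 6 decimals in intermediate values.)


Per-symbol terms -p_i * log2(p_i) with p_i = f_i/43:
  p = 10/43 = 0.232558: log2(p) = -2.104337, -p*log2(p) = 0.489381
  p = 3/43 = 0.069767: log2(p) = -3.841302, -p*log2(p) = 0.267998
  p = 4/43 = 0.093023: log2(p) = -3.426265, -p*log2(p) = 0.318722
  p = 15/43 = 0.348837: log2(p) = -1.519374, -p*log2(p) = 0.530014
  p = 4/43 = 0.093023: log2(p) = -3.426265, -p*log2(p) = 0.318722
  p = 7/43 = 0.162791: log2(p) = -2.618910, -p*log2(p) = 0.426334
H = 0.489381 + 0.267998 + 0.318722 + 0.530014 + 0.318722 + 0.426334 = 2.351171

H = 2.3512 bits/symbol


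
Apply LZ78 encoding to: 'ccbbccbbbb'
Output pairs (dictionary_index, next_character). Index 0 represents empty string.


LZ78 encoding steps:
Dictionary: {0: ''}
Step 1: w='' (idx 0), next='c' -> output (0, 'c'), add 'c' as idx 1
Step 2: w='c' (idx 1), next='b' -> output (1, 'b'), add 'cb' as idx 2
Step 3: w='' (idx 0), next='b' -> output (0, 'b'), add 'b' as idx 3
Step 4: w='c' (idx 1), next='c' -> output (1, 'c'), add 'cc' as idx 4
Step 5: w='b' (idx 3), next='b' -> output (3, 'b'), add 'bb' as idx 5
Step 6: w='bb' (idx 5), end of input -> output (5, '')


Encoded: [(0, 'c'), (1, 'b'), (0, 'b'), (1, 'c'), (3, 'b'), (5, '')]


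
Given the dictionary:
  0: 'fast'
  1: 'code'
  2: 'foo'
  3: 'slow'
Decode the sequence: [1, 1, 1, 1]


Look up each index in the dictionary:
  1 -> 'code'
  1 -> 'code'
  1 -> 'code'
  1 -> 'code'

Decoded: "code code code code"


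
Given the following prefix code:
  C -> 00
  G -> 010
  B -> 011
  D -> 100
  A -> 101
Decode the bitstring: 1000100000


Decoding step by step:
Bits 100 -> D
Bits 010 -> G
Bits 00 -> C
Bits 00 -> C


Decoded message: DGCC


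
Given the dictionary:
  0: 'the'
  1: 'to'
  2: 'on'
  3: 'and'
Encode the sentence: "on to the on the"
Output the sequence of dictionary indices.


Look up each word in the dictionary:
  'on' -> 2
  'to' -> 1
  'the' -> 0
  'on' -> 2
  'the' -> 0

Encoded: [2, 1, 0, 2, 0]


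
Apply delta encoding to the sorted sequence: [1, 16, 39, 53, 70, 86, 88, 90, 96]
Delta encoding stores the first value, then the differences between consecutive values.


First value: 1
Deltas:
  16 - 1 = 15
  39 - 16 = 23
  53 - 39 = 14
  70 - 53 = 17
  86 - 70 = 16
  88 - 86 = 2
  90 - 88 = 2
  96 - 90 = 6


Delta encoded: [1, 15, 23, 14, 17, 16, 2, 2, 6]


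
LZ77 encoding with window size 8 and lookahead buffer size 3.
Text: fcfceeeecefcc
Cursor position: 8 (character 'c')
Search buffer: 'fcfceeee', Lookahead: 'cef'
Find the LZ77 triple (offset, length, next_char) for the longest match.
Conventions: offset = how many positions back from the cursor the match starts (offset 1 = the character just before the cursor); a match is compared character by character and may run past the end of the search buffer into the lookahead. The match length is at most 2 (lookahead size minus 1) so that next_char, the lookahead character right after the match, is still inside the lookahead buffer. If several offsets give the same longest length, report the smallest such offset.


Try each offset into the search buffer:
  offset=1 (pos 7, char 'e'): match length 0
  offset=2 (pos 6, char 'e'): match length 0
  offset=3 (pos 5, char 'e'): match length 0
  offset=4 (pos 4, char 'e'): match length 0
  offset=5 (pos 3, char 'c'): match length 2
  offset=6 (pos 2, char 'f'): match length 0
  offset=7 (pos 1, char 'c'): match length 1
  offset=8 (pos 0, char 'f'): match length 0
Longest match has length 2 at offset 5.
next_char = character at position 8 + 2 = 10 -> 'f'

Best match: offset=5, length=2 (matching 'ce' starting at position 3)
LZ77 triple: (5, 2, 'f')


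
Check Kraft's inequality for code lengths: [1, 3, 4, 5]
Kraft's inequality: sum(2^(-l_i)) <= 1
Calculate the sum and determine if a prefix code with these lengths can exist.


Sum = 2^(-1) + 2^(-3) + 2^(-4) + 2^(-5)
    = 0.5 + 0.125 + 0.0625 + 0.03125
    = 23/32 = 0.71875
Since 0.71875 <= 1, Kraft's inequality IS satisfied.
A prefix code with these lengths CAN exist.

Kraft sum = 0.71875. Satisfied.


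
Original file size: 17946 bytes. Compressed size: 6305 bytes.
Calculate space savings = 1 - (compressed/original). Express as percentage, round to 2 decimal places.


ratio = compressed/original = 6305/17946 = 0.351332
savings = 1 - ratio = 1 - 0.351332 = 0.648668
as a percentage: 0.648668 * 100 = 64.87%

Space savings = 1 - 6305/17946 = 64.87%


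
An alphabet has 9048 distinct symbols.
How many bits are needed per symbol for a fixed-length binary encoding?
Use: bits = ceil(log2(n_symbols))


log2(9048) = 13.1434
Bracket: 2^13 = 8192 < 9048 <= 2^14 = 16384
So ceil(log2(9048)) = 14

bits = ceil(log2(9048)) = ceil(13.1434) = 14 bits


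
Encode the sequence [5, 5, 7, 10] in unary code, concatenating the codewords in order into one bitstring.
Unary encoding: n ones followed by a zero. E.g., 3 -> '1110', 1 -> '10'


Encode each number as n ones followed by a terminating 0:
  5 -> 111110 (6 bits)
  5 -> 111110 (6 bits)
  7 -> 11111110 (8 bits)
  10 -> 11111111110 (11 bits)
Total length = 6 + 6 + 8 + 11 = 31 bits.

Unary([5, 5, 7, 10]) = 1111101111101111111011111111110 (31 bits)


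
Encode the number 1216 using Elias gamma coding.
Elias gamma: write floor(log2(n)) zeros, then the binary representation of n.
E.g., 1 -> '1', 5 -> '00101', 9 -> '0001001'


num_bits = floor(log2(1216)) + 1 = 11
leading_zeros = num_bits - 1 = 10
binary(1216) = 10011000000

Elias gamma(1216) = '0000000000' + '10011000000' = 000000000010011000000 (21 bits)


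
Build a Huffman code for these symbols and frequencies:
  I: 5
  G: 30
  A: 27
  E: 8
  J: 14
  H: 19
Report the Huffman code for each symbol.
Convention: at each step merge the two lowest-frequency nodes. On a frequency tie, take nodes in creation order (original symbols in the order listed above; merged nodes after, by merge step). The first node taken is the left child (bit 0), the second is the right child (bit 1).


Huffman tree construction:
Step 1: Merge I(5) + E(8) = 13
Step 2: Merge (I+E)(13) + J(14) = 27
Step 3: Merge H(19) + A(27) = 46
Step 4: Merge ((I+E)+J)(27) + G(30) = 57
Step 5: Merge (H+A)(46) + (((I+E)+J)+G)(57) = 103
Read each symbol's code off the tree from the root (left child = 0, right child = 1).

Codes:
  I: 1000 (length 4)
  G: 11 (length 2)
  A: 01 (length 2)
  E: 1001 (length 4)
  J: 101 (length 3)
  H: 00 (length 2)
Average code length: 246/103 = 2.3883 bits/symbol


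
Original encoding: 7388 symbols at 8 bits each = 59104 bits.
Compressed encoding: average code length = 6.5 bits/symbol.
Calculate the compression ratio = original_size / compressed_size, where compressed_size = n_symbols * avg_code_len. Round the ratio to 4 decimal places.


original_size = n_symbols * orig_bits = 7388 * 8 = 59104 bits
compressed_size = n_symbols * avg_code_len = 7388 * 6.5 = 48022.0 bits
ratio = original_size / compressed_size = 59104 / 48022.0 = 1.2308

Compression ratio = 1.2308


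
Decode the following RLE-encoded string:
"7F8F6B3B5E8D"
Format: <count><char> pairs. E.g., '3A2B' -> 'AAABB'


Expanding each <count><char> pair:
  7F -> 'FFFFFFF'
  8F -> 'FFFFFFFF'
  6B -> 'BBBBBB'
  3B -> 'BBB'
  5E -> 'EEEEE'
  8D -> 'DDDDDDDD'

Decoded = FFFFFFFFFFFFFFFBBBBBBBBBEEEEEDDDDDDDD


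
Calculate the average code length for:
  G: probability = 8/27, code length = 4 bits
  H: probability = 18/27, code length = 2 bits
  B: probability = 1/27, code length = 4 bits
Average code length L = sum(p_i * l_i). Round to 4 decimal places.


Weighted contributions p_i * l_i:
  G: (8/27) * 4 = 32/27
  H: (18/27) * 2 = 36/27
  B: (1/27) * 4 = 4/27
Sum = (32 + 36 + 4)/27 = 72/27

L = 72/27 = 2.6667 bits/symbol


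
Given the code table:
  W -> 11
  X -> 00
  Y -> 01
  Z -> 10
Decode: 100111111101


Decoding:
10 -> Z
01 -> Y
11 -> W
11 -> W
11 -> W
01 -> Y


Result: ZYWWWY


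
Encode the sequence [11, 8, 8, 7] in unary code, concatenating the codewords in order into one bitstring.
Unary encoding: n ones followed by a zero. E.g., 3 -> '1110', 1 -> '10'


Encode each number as n ones followed by a terminating 0:
  11 -> 111111111110 (12 bits)
  8 -> 111111110 (9 bits)
  8 -> 111111110 (9 bits)
  7 -> 11111110 (8 bits)
Total length = 12 + 9 + 9 + 8 = 38 bits.

Unary([11, 8, 8, 7]) = 11111111111011111111011111111011111110 (38 bits)


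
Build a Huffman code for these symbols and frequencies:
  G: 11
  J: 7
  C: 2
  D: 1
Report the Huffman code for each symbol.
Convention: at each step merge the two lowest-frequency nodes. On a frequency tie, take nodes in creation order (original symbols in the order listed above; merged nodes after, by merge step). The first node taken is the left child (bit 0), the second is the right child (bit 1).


Huffman tree construction:
Step 1: Merge D(1) + C(2) = 3
Step 2: Merge (D+C)(3) + J(7) = 10
Step 3: Merge ((D+C)+J)(10) + G(11) = 21
Read each symbol's code off the tree from the root (left child = 0, right child = 1).

Codes:
  G: 1 (length 1)
  J: 01 (length 2)
  C: 001 (length 3)
  D: 000 (length 3)
Average code length: 34/21 = 1.6190 bits/symbol


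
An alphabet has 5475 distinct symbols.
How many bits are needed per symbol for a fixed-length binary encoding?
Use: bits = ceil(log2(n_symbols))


log2(5475) = 12.4186
Bracket: 2^12 = 4096 < 5475 <= 2^13 = 8192
So ceil(log2(5475)) = 13

bits = ceil(log2(5475)) = ceil(12.4186) = 13 bits


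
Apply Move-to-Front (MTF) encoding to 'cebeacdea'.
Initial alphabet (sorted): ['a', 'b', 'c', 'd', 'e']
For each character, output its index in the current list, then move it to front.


MTF encoding:
'c': index 2 in ['a', 'b', 'c', 'd', 'e'] -> ['c', 'a', 'b', 'd', 'e']
'e': index 4 in ['c', 'a', 'b', 'd', 'e'] -> ['e', 'c', 'a', 'b', 'd']
'b': index 3 in ['e', 'c', 'a', 'b', 'd'] -> ['b', 'e', 'c', 'a', 'd']
'e': index 1 in ['b', 'e', 'c', 'a', 'd'] -> ['e', 'b', 'c', 'a', 'd']
'a': index 3 in ['e', 'b', 'c', 'a', 'd'] -> ['a', 'e', 'b', 'c', 'd']
'c': index 3 in ['a', 'e', 'b', 'c', 'd'] -> ['c', 'a', 'e', 'b', 'd']
'd': index 4 in ['c', 'a', 'e', 'b', 'd'] -> ['d', 'c', 'a', 'e', 'b']
'e': index 3 in ['d', 'c', 'a', 'e', 'b'] -> ['e', 'd', 'c', 'a', 'b']
'a': index 3 in ['e', 'd', 'c', 'a', 'b'] -> ['a', 'e', 'd', 'c', 'b']


Output: [2, 4, 3, 1, 3, 3, 4, 3, 3]


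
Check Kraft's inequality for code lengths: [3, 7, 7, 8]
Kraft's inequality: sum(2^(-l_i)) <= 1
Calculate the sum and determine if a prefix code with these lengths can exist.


Sum = 2^(-3) + 2^(-7) + 2^(-7) + 2^(-8)
    = 0.125 + 0.0078125 + 0.0078125 + 0.00390625
    = 37/256 = 0.14453125
Since 0.14453125 <= 1, Kraft's inequality IS satisfied.
A prefix code with these lengths CAN exist.

Kraft sum = 0.14453125. Satisfied.


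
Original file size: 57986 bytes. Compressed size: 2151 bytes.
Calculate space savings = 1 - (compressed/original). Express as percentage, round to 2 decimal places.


ratio = compressed/original = 2151/57986 = 0.037095
savings = 1 - ratio = 1 - 0.037095 = 0.962905
as a percentage: 0.962905 * 100 = 96.29%

Space savings = 1 - 2151/57986 = 96.29%


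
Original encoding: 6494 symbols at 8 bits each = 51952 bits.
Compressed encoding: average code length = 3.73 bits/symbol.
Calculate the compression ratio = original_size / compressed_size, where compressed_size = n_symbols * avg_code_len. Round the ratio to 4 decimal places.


original_size = n_symbols * orig_bits = 6494 * 8 = 51952 bits
compressed_size = n_symbols * avg_code_len = 6494 * 3.73 = 24222.62 bits
ratio = original_size / compressed_size = 51952 / 24222.62 = 2.1448

Compression ratio = 2.1448


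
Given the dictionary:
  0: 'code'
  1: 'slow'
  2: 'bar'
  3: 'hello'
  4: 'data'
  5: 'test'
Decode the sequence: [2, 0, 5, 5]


Look up each index in the dictionary:
  2 -> 'bar'
  0 -> 'code'
  5 -> 'test'
  5 -> 'test'

Decoded: "bar code test test"


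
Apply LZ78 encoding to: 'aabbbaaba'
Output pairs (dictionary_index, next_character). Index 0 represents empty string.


LZ78 encoding steps:
Dictionary: {0: ''}
Step 1: w='' (idx 0), next='a' -> output (0, 'a'), add 'a' as idx 1
Step 2: w='a' (idx 1), next='b' -> output (1, 'b'), add 'ab' as idx 2
Step 3: w='' (idx 0), next='b' -> output (0, 'b'), add 'b' as idx 3
Step 4: w='b' (idx 3), next='a' -> output (3, 'a'), add 'ba' as idx 4
Step 5: w='ab' (idx 2), next='a' -> output (2, 'a'), add 'aba' as idx 5


Encoded: [(0, 'a'), (1, 'b'), (0, 'b'), (3, 'a'), (2, 'a')]


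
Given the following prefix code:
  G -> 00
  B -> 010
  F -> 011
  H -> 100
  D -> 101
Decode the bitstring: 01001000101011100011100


Decoding step by step:
Bits 010 -> B
Bits 010 -> B
Bits 00 -> G
Bits 101 -> D
Bits 011 -> F
Bits 100 -> H
Bits 011 -> F
Bits 100 -> H


Decoded message: BBGDFHFH


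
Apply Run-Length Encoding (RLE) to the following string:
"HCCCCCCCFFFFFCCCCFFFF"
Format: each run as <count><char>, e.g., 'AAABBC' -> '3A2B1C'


Scanning runs left to right:
  i=0: run of 'H' x 1 -> '1H'
  i=1: run of 'C' x 7 -> '7C'
  i=8: run of 'F' x 5 -> '5F'
  i=13: run of 'C' x 4 -> '4C'
  i=17: run of 'F' x 4 -> '4F'

RLE = 1H7C5F4C4F


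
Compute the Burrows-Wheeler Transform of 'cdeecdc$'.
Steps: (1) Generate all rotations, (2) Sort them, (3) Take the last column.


Rotations (sorted):
  0: $cdeecdc -> last char: c
  1: c$cdeecd -> last char: d
  2: cdc$cdee -> last char: e
  3: cdeecdc$ -> last char: $
  4: dc$cdeec -> last char: c
  5: deecdc$c -> last char: c
  6: ecdc$cde -> last char: e
  7: eecdc$cd -> last char: d


BWT = cde$cced


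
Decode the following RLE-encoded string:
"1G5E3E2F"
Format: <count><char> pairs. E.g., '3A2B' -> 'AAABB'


Expanding each <count><char> pair:
  1G -> 'G'
  5E -> 'EEEEE'
  3E -> 'EEE'
  2F -> 'FF'

Decoded = GEEEEEEEEFF


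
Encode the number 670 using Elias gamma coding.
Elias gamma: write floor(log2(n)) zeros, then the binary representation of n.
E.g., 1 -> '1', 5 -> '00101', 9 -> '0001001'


num_bits = floor(log2(670)) + 1 = 10
leading_zeros = num_bits - 1 = 9
binary(670) = 1010011110

Elias gamma(670) = '000000000' + '1010011110' = 0000000001010011110 (19 bits)


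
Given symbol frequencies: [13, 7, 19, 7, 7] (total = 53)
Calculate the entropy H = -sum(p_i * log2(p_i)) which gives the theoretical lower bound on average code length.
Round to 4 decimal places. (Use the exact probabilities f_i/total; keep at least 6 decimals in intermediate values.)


Per-symbol terms -p_i * log2(p_i) with p_i = f_i/53:
  p = 13/53 = 0.245283: log2(p) = -2.027481, -p*log2(p) = 0.497307
  p = 7/53 = 0.132075: log2(p) = -2.920566, -p*log2(p) = 0.385735
  p = 19/53 = 0.358491: log2(p) = -1.479993, -p*log2(p) = 0.530564
  p = 7/53 = 0.132075: log2(p) = -2.920566, -p*log2(p) = 0.385735
  p = 7/53 = 0.132075: log2(p) = -2.920566, -p*log2(p) = 0.385735
H = 0.497307 + 0.385735 + 0.530564 + 0.385735 + 0.385735 = 2.185076

H = 2.1851 bits/symbol


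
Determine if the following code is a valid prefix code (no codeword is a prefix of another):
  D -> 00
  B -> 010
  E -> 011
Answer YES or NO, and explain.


Checking each pair (does one codeword prefix another?):
  D='00' vs B='010': no prefix
  D='00' vs E='011': no prefix
  B='010' vs D='00': no prefix
  B='010' vs E='011': no prefix
  E='011' vs D='00': no prefix
  E='011' vs B='010': no prefix
No violation found over all pairs.

YES -- this is a valid prefix code. No codeword is a prefix of any other codeword.


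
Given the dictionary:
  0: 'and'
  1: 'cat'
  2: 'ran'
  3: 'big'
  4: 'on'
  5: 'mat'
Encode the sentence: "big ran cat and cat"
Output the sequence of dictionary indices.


Look up each word in the dictionary:
  'big' -> 3
  'ran' -> 2
  'cat' -> 1
  'and' -> 0
  'cat' -> 1

Encoded: [3, 2, 1, 0, 1]


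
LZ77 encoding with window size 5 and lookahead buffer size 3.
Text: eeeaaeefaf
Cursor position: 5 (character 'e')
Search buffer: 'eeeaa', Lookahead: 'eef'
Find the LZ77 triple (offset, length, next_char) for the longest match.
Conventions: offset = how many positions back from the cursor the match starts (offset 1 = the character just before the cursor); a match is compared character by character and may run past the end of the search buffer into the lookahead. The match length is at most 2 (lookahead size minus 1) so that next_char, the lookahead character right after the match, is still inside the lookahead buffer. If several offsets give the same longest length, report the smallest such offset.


Try each offset into the search buffer:
  offset=1 (pos 4, char 'a'): match length 0
  offset=2 (pos 3, char 'a'): match length 0
  offset=3 (pos 2, char 'e'): match length 1
  offset=4 (pos 1, char 'e'): match length 2
  offset=5 (pos 0, char 'e'): match length 2
Longest match has length 2, found at offsets 4, 5; take the smallest, offset 4.
next_char = character at position 5 + 2 = 7 -> 'f'

Best match: offset=4, length=2 (matching 'ee' starting at position 1)
LZ77 triple: (4, 2, 'f')


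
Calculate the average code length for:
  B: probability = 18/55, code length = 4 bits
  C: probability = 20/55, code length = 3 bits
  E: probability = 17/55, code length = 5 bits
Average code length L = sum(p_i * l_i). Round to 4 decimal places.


Weighted contributions p_i * l_i:
  B: (18/55) * 4 = 72/55
  C: (20/55) * 3 = 60/55
  E: (17/55) * 5 = 85/55
Sum = (72 + 60 + 85)/55 = 217/55

L = 217/55 = 3.9455 bits/symbol


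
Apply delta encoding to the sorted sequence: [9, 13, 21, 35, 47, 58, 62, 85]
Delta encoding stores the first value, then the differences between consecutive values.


First value: 9
Deltas:
  13 - 9 = 4
  21 - 13 = 8
  35 - 21 = 14
  47 - 35 = 12
  58 - 47 = 11
  62 - 58 = 4
  85 - 62 = 23


Delta encoded: [9, 4, 8, 14, 12, 11, 4, 23]


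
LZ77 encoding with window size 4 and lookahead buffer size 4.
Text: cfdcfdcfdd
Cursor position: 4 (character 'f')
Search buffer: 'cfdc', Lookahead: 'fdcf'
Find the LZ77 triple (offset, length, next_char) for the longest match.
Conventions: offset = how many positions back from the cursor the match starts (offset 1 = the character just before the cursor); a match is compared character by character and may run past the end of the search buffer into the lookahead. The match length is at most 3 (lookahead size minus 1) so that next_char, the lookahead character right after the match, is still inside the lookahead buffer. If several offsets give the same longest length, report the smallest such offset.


Try each offset into the search buffer:
  offset=1 (pos 3, char 'c'): match length 0
  offset=2 (pos 2, char 'd'): match length 0
  offset=3 (pos 1, char 'f'): match length 3
  offset=4 (pos 0, char 'c'): match length 0
Longest match has length 3 at offset 3.
next_char = character at position 4 + 3 = 7 -> 'f'

Best match: offset=3, length=3 (matching 'fdc' starting at position 1)
LZ77 triple: (3, 3, 'f')


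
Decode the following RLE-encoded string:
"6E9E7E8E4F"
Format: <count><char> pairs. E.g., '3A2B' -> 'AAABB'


Expanding each <count><char> pair:
  6E -> 'EEEEEE'
  9E -> 'EEEEEEEEE'
  7E -> 'EEEEEEE'
  8E -> 'EEEEEEEE'
  4F -> 'FFFF'

Decoded = EEEEEEEEEEEEEEEEEEEEEEEEEEEEEEFFFF


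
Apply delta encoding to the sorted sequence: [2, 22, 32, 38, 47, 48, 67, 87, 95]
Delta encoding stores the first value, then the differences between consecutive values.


First value: 2
Deltas:
  22 - 2 = 20
  32 - 22 = 10
  38 - 32 = 6
  47 - 38 = 9
  48 - 47 = 1
  67 - 48 = 19
  87 - 67 = 20
  95 - 87 = 8


Delta encoded: [2, 20, 10, 6, 9, 1, 19, 20, 8]


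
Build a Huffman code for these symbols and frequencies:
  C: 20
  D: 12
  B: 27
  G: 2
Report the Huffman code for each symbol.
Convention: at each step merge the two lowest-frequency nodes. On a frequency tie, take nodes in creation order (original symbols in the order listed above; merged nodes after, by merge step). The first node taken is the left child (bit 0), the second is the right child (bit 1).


Huffman tree construction:
Step 1: Merge G(2) + D(12) = 14
Step 2: Merge (G+D)(14) + C(20) = 34
Step 3: Merge B(27) + ((G+D)+C)(34) = 61
Read each symbol's code off the tree from the root (left child = 0, right child = 1).

Codes:
  C: 11 (length 2)
  D: 101 (length 3)
  B: 0 (length 1)
  G: 100 (length 3)
Average code length: 109/61 = 1.7869 bits/symbol
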